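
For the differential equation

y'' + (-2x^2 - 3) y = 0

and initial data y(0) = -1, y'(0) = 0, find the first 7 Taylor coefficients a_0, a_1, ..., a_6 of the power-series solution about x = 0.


Ansatz: y(x) = sum_{n>=0} a_n x^n, so y'(x) = sum_{n>=1} n a_n x^(n-1) and y''(x) = sum_{n>=2} n(n-1) a_n x^(n-2).
Substitute into P(x) y'' + Q(x) y' + R(x) y = 0 with P(x) = 1, Q(x) = 0, R(x) = -2x^2 - 3, and match powers of x.
Initial conditions: a_0 = -1, a_1 = 0.
Setting the coefficient of each power of x to zero and solving order by order (substituting the coefficients already found):
  x^0: 2 a_2 - 3 a_0 = 0  ->  2 a_2 = 3 a_0 = -3  ->  a_2 = -3/2
  x^1: 6 a_3 - 3 a_1 = 0  ->  6 a_3 = 3 a_1 = 0  ->  a_3 = 0
  x^2: 12 a_4 - 3 a_2 - 2 a_0 = 0  ->  12 a_4 = 3 a_2 + 2 a_0 = -13/2  ->  a_4 = -13/24
  x^3: 20 a_5 - 3 a_3 - 2 a_1 = 0  ->  20 a_5 = 3 a_3 + 2 a_1 = 0  ->  a_5 = 0
  x^4: 30 a_6 - 3 a_4 - 2 a_2 = 0  ->  30 a_6 = 3 a_4 + 2 a_2 = -37/8  ->  a_6 = -37/240
Truncated series: y(x) = -1 - (3/2) x^2 - (13/24) x^4 - (37/240) x^6 + O(x^7).

a_0 = -1; a_1 = 0; a_2 = -3/2; a_3 = 0; a_4 = -13/24; a_5 = 0; a_6 = -37/240


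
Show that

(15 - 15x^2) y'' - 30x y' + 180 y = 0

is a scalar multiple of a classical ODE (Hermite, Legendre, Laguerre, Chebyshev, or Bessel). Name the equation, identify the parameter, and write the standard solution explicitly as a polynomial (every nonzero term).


All three coefficients share the factor 15; dividing through by 15 gives  (1 - x^2) y'' - 2x y' + 12 y = 0.
This matches the Legendre equation (1 - x^2) y'' - 2x y' + n(n+1) y = 0 (note the -2x y' term) with n(n+1) = 12, so n = 3; the polynomial solution is P_3(x).
With y = sum_k a_k x^k, matching x^k gives (k+2)(k+1) a_{k+2} = [k(k+1) - n(n+1)] a_k = (k - 3)(k + 4) a_k. The right side vanishes at k = 3, so the series with the parity of 3 terminates at degree 3.
Standard normalization (P_n(1) = 1): leading coefficient (2n)!/(2^n (n!)^2) = 720/(8*36) = 5/2, so a_3 = 5/2. Work downward with a_k = (k+1)(k+2) a_{k+2} / ((k - 3)(k + 4)):
  a_1 = (2)(3)(5/2) / ((1 - 3)(1 + 4)) = 15/(-10) = -3/2
Hence P_3(x) = 5 x^3/2 - 3 x/2.

P_3(x); series = 5 x^3/2 - 3 x/2


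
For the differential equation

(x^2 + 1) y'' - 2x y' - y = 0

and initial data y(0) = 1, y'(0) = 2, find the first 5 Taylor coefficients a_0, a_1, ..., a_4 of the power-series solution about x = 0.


Ansatz: y(x) = sum_{n>=0} a_n x^n, so y'(x) = sum_{n>=1} n a_n x^(n-1) and y''(x) = sum_{n>=2} n(n-1) a_n x^(n-2).
Substitute into P(x) y'' + Q(x) y' + R(x) y = 0 with P(x) = x^2 + 1, Q(x) = -2x, R(x) = -1, and match powers of x.
Initial conditions: a_0 = 1, a_1 = 2.
Setting the coefficient of each power of x to zero and solving order by order (substituting the coefficients already found):
  x^0: 2 a_2 - a_0 = 0  ->  2 a_2 = a_0 = 1  ->  a_2 = 1/2
  x^1: 6 a_3 - 3 a_1 = 0  ->  6 a_3 = 3 a_1 = 6  ->  a_3 = 1
  x^2: 12 a_4 - 3 a_2 = 0  ->  12 a_4 = 3 a_2 = 3/2  ->  a_4 = 1/8
Truncated series: y(x) = 1 + 2 x + (1/2) x^2 + x^3 + (1/8) x^4 + O(x^5).

a_0 = 1; a_1 = 2; a_2 = 1/2; a_3 = 1; a_4 = 1/8


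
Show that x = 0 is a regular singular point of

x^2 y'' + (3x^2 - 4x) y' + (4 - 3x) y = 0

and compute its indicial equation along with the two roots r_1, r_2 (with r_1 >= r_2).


Divide by x^2 to reach normal form y'' + P_1(x) y' + P_2(x) y = 0 with P_1(x) = 3 - 4/x and P_2(x) = -3/x + 4/x^2.
x = 0 is a singular point because the y'-coefficient 3 - 4/x has a pole at x = 0 and the y-coefficient -3/x + 4/x^2 has a pole at x = 0.
It is a regular singular point because x P_1(x) = p(x) = 3x - 4 and x^2 P_2(x) = q(x) = 4 - 3x are polynomials, hence analytic at x = 0.
p(0) = -4,  q(0) = 4.
Indicial equation: r(r-1) + p(0) r + q(0) = 0, i.e. r^2 + (p(0) - 1) r + q(0) = 0, i.e. r^2 - 5 r + 4 = 0.
Discriminant: (-5)^2 - 4(4) = 9, so r = (5 ± 3)/2.
Solving: r_1 = 4, r_2 = 1.

indicial: r^2 - 5 r + 4 = 0; roots r_1 = 4, r_2 = 1


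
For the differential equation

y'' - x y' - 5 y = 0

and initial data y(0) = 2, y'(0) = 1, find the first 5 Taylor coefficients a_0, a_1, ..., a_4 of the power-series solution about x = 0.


Ansatz: y(x) = sum_{n>=0} a_n x^n, so y'(x) = sum_{n>=1} n a_n x^(n-1) and y''(x) = sum_{n>=2} n(n-1) a_n x^(n-2).
Substitute into P(x) y'' + Q(x) y' + R(x) y = 0 with P(x) = 1, Q(x) = -x, R(x) = -5, and match powers of x.
Initial conditions: a_0 = 2, a_1 = 1.
Setting the coefficient of each power of x to zero and solving order by order (substituting the coefficients already found):
  x^0: 2 a_2 - 5 a_0 = 0  ->  2 a_2 = 5 a_0 = 10  ->  a_2 = 5
  x^1: 6 a_3 - 6 a_1 = 0  ->  6 a_3 = 6 a_1 = 6  ->  a_3 = 1
  x^2: 12 a_4 - 7 a_2 = 0  ->  12 a_4 = 7 a_2 = 35  ->  a_4 = 35/12
Truncated series: y(x) = 2 + x + 5 x^2 + x^3 + (35/12) x^4 + O(x^5).

a_0 = 2; a_1 = 1; a_2 = 5; a_3 = 1; a_4 = 35/12


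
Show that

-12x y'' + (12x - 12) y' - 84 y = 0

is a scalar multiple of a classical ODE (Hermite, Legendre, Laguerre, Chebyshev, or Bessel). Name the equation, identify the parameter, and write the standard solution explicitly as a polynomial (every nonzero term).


All three coefficients share the factor -12; dividing through by -12 gives  x y'' + (1 - x) y' + 7 y = 0.
This matches the Laguerre equation x y'' + (1 - x) y' + n y = 0 with n = 7; the polynomial solution is L_7(x).
With y = sum_k a_k x^k, matching x^k gives (k+1)k a_{k+1} + (k+1) a_{k+1} - k a_k + n a_k = 0, i.e. (k+1)^2 a_{k+1} = (k - n) a_k = (k - 7) a_k. The right side vanishes at k = 7, so the series terminates at degree 7.
Standard normalization L_n(0) = 1 gives a_0 = 1. Work upward with a_{k+1} = (k - 7) a_k / (k+1)^2:
  a_1 = (0 - 7)(1) / 1^2 = -7/1 = -7
  a_2 = (1 - 7)(-7) / 2^2 = 42/4 = 21/2
  a_3 = (2 - 7)(21/2) / 3^2 = (-105/2)/9 = -35/6
  a_4 = (3 - 7)(-35/6) / 4^2 = (70/3)/16 = 35/24
  a_5 = (4 - 7)(35/24) / 5^2 = (-35/8)/25 = -7/40
  a_6 = (5 - 7)(-7/40) / 6^2 = (7/20)/36 = 7/720
  a_7 = (6 - 7)(7/720) / 7^2 = (-7/720)/49 = -1/5040
Hence L_7(x) = -x^7/5040 + 7 x^6/720 - 7 x^5/40 + 35 x^4/24 - 35 x^3/6 + 21 x^2/2 - 7 x + 1.

L_7(x); series = -x^7/5040 + 7 x^6/720 - 7 x^5/40 + 35 x^4/24 - 35 x^3/6 + 21 x^2/2 - 7 x + 1


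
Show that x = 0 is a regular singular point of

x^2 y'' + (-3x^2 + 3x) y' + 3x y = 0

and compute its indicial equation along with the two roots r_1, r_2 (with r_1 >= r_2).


Divide by x^2 to reach normal form y'' + P_1(x) y' + P_2(x) y = 0 with P_1(x) = -3 + 3/x and P_2(x) = 3/x.
x = 0 is a singular point because the y'-coefficient -3 + 3/x has a pole at x = 0 and the y-coefficient 3/x has a pole at x = 0.
It is a regular singular point because x P_1(x) = p(x) = 3 - 3x and x^2 P_2(x) = q(x) = 3x are polynomials, hence analytic at x = 0.
p(0) = 3,  q(0) = 0.
Indicial equation: r(r-1) + p(0) r + q(0) = 0, i.e. r^2 + (p(0) - 1) r + q(0) = 0, i.e. r^2 + 2 r = 0.
Discriminant: (2)^2 - 4(0) = 4, so r = (-2 ± 2)/2.
Solving: r_1 = 0, r_2 = -2.

indicial: r^2 + 2 r = 0; roots r_1 = 0, r_2 = -2


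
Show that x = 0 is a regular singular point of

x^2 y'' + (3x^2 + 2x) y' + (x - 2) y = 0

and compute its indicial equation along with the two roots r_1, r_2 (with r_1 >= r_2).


Divide by x^2 to reach normal form y'' + P_1(x) y' + P_2(x) y = 0 with P_1(x) = 3 + 2/x and P_2(x) = 1/x - 2/x^2.
x = 0 is a singular point because the y'-coefficient 3 + 2/x has a pole at x = 0 and the y-coefficient 1/x - 2/x^2 has a pole at x = 0.
It is a regular singular point because x P_1(x) = p(x) = 3x + 2 and x^2 P_2(x) = q(x) = x - 2 are polynomials, hence analytic at x = 0.
p(0) = 2,  q(0) = -2.
Indicial equation: r(r-1) + p(0) r + q(0) = 0, i.e. r^2 + (p(0) - 1) r + q(0) = 0, i.e. r^2 + 1 r - 2 = 0.
Discriminant: (1)^2 - 4(-2) = 9, so r = (-1 ± 3)/2.
Solving: r_1 = 1, r_2 = -2.

indicial: r^2 + 1 r - 2 = 0; roots r_1 = 1, r_2 = -2


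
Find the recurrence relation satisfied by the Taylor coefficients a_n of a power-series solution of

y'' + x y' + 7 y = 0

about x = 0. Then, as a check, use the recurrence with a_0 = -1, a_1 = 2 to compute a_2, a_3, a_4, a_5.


Substitute y = sum_n a_n x^n.
y''(x) has coefficient (n+2)(n+1) a_{n+2} at x^n;
x y'(x) has coefficient n a_n at x^n (shift);
7 y(x) has coefficient 7 a_n at x^n.
Matching x^n: (n+2)(n+1) a_{n+2} + (n + 7) a_n = 0.
Thus a_{n+2} = (-n - 7) / ((n+1)(n+2)) * a_n.

Check with a_0 = -1, a_1 = 2 (apply the recurrence for n = 0, 1, 2, 3): a_0 = -1, a_1 = 2, a_2 = 7/2, a_3 = -8/3, a_4 = -21/8, a_5 = 4/3.

a_(n+2) = (-n - 7) / ((n+1)(n+2)) * a_n; check: a_0 = -1, a_1 = 2, a_2 = 7/2, a_3 = -8/3, a_4 = -21/8, a_5 = 4/3


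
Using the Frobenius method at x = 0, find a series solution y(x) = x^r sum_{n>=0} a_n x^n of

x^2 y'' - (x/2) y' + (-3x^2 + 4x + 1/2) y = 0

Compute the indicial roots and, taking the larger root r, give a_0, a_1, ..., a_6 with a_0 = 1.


Write in Frobenius form y'' + (p(x)/x) y' + (q(x)/x^2) y = 0:
  p(x) = -1/2,  q(x) = -3x^2 + 4x + 1/2.
Indicial equation: r(r-1) + (-1/2) r + (1/2) = 0 -> roots r_1 = 1, r_2 = 1/2.
Take r = r_1 = 1. Let y(x) = x^r sum_{n>=0} a_n x^n with a_0 = 1.
Substitute y = x^r sum a_n x^n and match x^{r+n}. The recurrence is
  D(n) a_n + 4 a_{n-1} - 3 a_{n-2} = 0,  where D(n) = (r+n)(r+n-1) + (-1/2)(r+n) + (1/2).
  a_n = [-4 a_{n-1} + 3 a_{n-2}] / D(n).
Since the indicial polynomial factors as (r - r_1)(r - r_2), D(n) = (r_1 + n - r_1)(r_1 + n - r_2) = n(n + 1/2).
Evaluating step by step (a_0 = 1):
  n = 1: D(1) = 1(1 + 1/2) = 3/2; numerator = -4(1) = -4; a_1 = (-4)/(3/2) = -8/3
  n = 2: D(2) = 2(2 + 1/2) = 5; numerator = -4(-8/3) + 3(1) = 41/3; a_2 = (41/3)/(5) = 41/15
  n = 3: D(3) = 3(3 + 1/2) = 21/2; numerator = -4(41/15) + 3(-8/3) = -284/15; a_3 = (-284/15)/(21/2) = -568/315
  n = 4: D(4) = 4(4 + 1/2) = 18; numerator = -4(-568/315) + 3(41/15) = 971/63; a_4 = (971/63)/(18) = 971/1134
  n = 5: D(5) = 5(5 + 1/2) = 55/2; numerator = -4(971/1134) + 3(-568/315) = -3578/405; a_5 = (-3578/405)/(55/2) = -7156/22275
  n = 6: D(6) = 6(6 + 1/2) = 39; numerator = -4(-7156/22275) + 3(971/1134) = 1201811/311850; a_6 = (1201811/311850)/(39) = 92447/935550

r = 1; a_0 = 1; a_1 = -8/3; a_2 = 41/15; a_3 = -568/315; a_4 = 971/1134; a_5 = -7156/22275; a_6 = 92447/935550


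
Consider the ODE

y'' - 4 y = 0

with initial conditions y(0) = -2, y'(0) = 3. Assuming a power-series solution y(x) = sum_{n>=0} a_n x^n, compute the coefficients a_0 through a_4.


Ansatz: y(x) = sum_{n>=0} a_n x^n, so y'(x) = sum_{n>=1} n a_n x^(n-1) and y''(x) = sum_{n>=2} n(n-1) a_n x^(n-2).
Substitute into P(x) y'' + Q(x) y' + R(x) y = 0 with P(x) = 1, Q(x) = 0, R(x) = -4, and match powers of x.
Initial conditions: a_0 = -2, a_1 = 3.
Setting the coefficient of each power of x to zero and solving order by order (substituting the coefficients already found):
  x^0: 2 a_2 - 4 a_0 = 0  ->  2 a_2 = 4 a_0 = -8  ->  a_2 = -4
  x^1: 6 a_3 - 4 a_1 = 0  ->  6 a_3 = 4 a_1 = 12  ->  a_3 = 2
  x^2: 12 a_4 - 4 a_2 = 0  ->  12 a_4 = 4 a_2 = -16  ->  a_4 = -4/3
Truncated series: y(x) = -2 + 3 x - 4 x^2 + 2 x^3 - (4/3) x^4 + O(x^5).

a_0 = -2; a_1 = 3; a_2 = -4; a_3 = 2; a_4 = -4/3


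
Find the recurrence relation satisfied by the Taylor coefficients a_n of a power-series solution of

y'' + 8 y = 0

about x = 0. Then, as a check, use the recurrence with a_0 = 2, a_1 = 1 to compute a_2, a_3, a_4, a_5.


Substitute y = sum_n a_n x^n into y'' + (const) y = 0.
y''(x) = sum_{n>=0} (n+2)(n+1) a_{n+2} x^n.
The ODE becomes sum_n [(n+2)(n+1) a_{n+2} + 8 a_n] x^n = 0.
Setting each coefficient to zero gives the recurrence:
  (n+2)(n+1) a_{n+2} + 8 a_n = 0,
  a_{n+2} = -8 / ((n+1)(n+2)) a_n.

Check with a_0 = 2, a_1 = 1 (apply the recurrence for n = 0, 1, 2, 3): a_0 = 2, a_1 = 1, a_2 = -8, a_3 = -4/3, a_4 = 16/3, a_5 = 8/15.

a_{n+2} = -8/((n+1)(n+2)) * a_n; check: a_0 = 2, a_1 = 1, a_2 = -8, a_3 = -4/3, a_4 = 16/3, a_5 = 8/15


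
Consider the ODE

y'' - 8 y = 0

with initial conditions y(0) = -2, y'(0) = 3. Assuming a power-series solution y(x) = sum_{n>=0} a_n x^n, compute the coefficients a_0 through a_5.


Ansatz: y(x) = sum_{n>=0} a_n x^n, so y'(x) = sum_{n>=1} n a_n x^(n-1) and y''(x) = sum_{n>=2} n(n-1) a_n x^(n-2).
Substitute into P(x) y'' + Q(x) y' + R(x) y = 0 with P(x) = 1, Q(x) = 0, R(x) = -8, and match powers of x.
Initial conditions: a_0 = -2, a_1 = 3.
Setting the coefficient of each power of x to zero and solving order by order (substituting the coefficients already found):
  x^0: 2 a_2 - 8 a_0 = 0  ->  2 a_2 = 8 a_0 = -16  ->  a_2 = -8
  x^1: 6 a_3 - 8 a_1 = 0  ->  6 a_3 = 8 a_1 = 24  ->  a_3 = 4
  x^2: 12 a_4 - 8 a_2 = 0  ->  12 a_4 = 8 a_2 = -64  ->  a_4 = -16/3
  x^3: 20 a_5 - 8 a_3 = 0  ->  20 a_5 = 8 a_3 = 32  ->  a_5 = 8/5
Truncated series: y(x) = -2 + 3 x - 8 x^2 + 4 x^3 - (16/3) x^4 + (8/5) x^5 + O(x^6).

a_0 = -2; a_1 = 3; a_2 = -8; a_3 = 4; a_4 = -16/3; a_5 = 8/5


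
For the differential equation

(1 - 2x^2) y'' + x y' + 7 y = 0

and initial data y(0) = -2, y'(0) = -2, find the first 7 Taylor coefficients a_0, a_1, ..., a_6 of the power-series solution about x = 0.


Ansatz: y(x) = sum_{n>=0} a_n x^n, so y'(x) = sum_{n>=1} n a_n x^(n-1) and y''(x) = sum_{n>=2} n(n-1) a_n x^(n-2).
Substitute into P(x) y'' + Q(x) y' + R(x) y = 0 with P(x) = 1 - 2x^2, Q(x) = x, R(x) = 7, and match powers of x.
Initial conditions: a_0 = -2, a_1 = -2.
Setting the coefficient of each power of x to zero and solving order by order (substituting the coefficients already found):
  x^0: 2 a_2 + 7 a_0 = 0  ->  2 a_2 = -7 a_0 = 14  ->  a_2 = 7
  x^1: 6 a_3 + 8 a_1 = 0  ->  6 a_3 = -8 a_1 = 16  ->  a_3 = 8/3
  x^2: 12 a_4 + 5 a_2 = 0  ->  12 a_4 = -5 a_2 = -35  ->  a_4 = -35/12
  x^3: 20 a_5 - 2 a_3 = 0  ->  20 a_5 = 2 a_3 = 16/3  ->  a_5 = 4/15
  x^4: 30 a_6 - 13 a_4 = 0  ->  30 a_6 = 13 a_4 = -455/12  ->  a_6 = -91/72
Truncated series: y(x) = -2 - 2 x + 7 x^2 + (8/3) x^3 - (35/12) x^4 + (4/15) x^5 - (91/72) x^6 + O(x^7).

a_0 = -2; a_1 = -2; a_2 = 7; a_3 = 8/3; a_4 = -35/12; a_5 = 4/15; a_6 = -91/72


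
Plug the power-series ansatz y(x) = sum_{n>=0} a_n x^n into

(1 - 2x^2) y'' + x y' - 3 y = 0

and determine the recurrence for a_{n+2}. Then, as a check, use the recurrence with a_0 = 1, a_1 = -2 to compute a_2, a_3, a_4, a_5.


Substitute y = sum_n a_n x^n.
(1 - 2 x^2) y'' contributes (n+2)(n+1) a_{n+2} - 2 n(n-1) a_n at x^n.
x y'(x) contributes n a_n at x^n.
-3 y(x) contributes -3 a_n at x^n.
Matching x^n: (n+2)(n+1) a_{n+2} + (-2 n(n-1) + n - 3) a_n = 0.
Thus a_{n+2} = (2 n(n-1) - n + 3) / ((n+1)(n+2)) * a_n.

Check with a_0 = 1, a_1 = -2 (apply the recurrence for n = 0, 1, 2, 3): a_0 = 1, a_1 = -2, a_2 = 3/2, a_3 = -2/3, a_4 = 5/8, a_5 = -2/5.

a_(n+2) = (2 n(n-1) - n + 3) / ((n+1)(n+2)) * a_n; check: a_0 = 1, a_1 = -2, a_2 = 3/2, a_3 = -2/3, a_4 = 5/8, a_5 = -2/5


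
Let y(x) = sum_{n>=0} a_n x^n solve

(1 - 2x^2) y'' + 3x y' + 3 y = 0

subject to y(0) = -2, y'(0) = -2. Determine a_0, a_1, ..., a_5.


Ansatz: y(x) = sum_{n>=0} a_n x^n, so y'(x) = sum_{n>=1} n a_n x^(n-1) and y''(x) = sum_{n>=2} n(n-1) a_n x^(n-2).
Substitute into P(x) y'' + Q(x) y' + R(x) y = 0 with P(x) = 1 - 2x^2, Q(x) = 3x, R(x) = 3, and match powers of x.
Initial conditions: a_0 = -2, a_1 = -2.
Setting the coefficient of each power of x to zero and solving order by order (substituting the coefficients already found):
  x^0: 2 a_2 + 3 a_0 = 0  ->  2 a_2 = -3 a_0 = 6  ->  a_2 = 3
  x^1: 6 a_3 + 6 a_1 = 0  ->  6 a_3 = -6 a_1 = 12  ->  a_3 = 2
  x^2: 12 a_4 + 5 a_2 = 0  ->  12 a_4 = -5 a_2 = -15  ->  a_4 = -5/4
  x^3: 20 a_5 = 0  ->  a_5 = 0
Truncated series: y(x) = -2 - 2 x + 3 x^2 + 2 x^3 - (5/4) x^4 + O(x^6).

a_0 = -2; a_1 = -2; a_2 = 3; a_3 = 2; a_4 = -5/4; a_5 = 0


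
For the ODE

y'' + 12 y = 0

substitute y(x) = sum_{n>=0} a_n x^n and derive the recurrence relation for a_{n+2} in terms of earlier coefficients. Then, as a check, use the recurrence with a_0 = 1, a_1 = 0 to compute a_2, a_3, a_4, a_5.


Substitute y = sum_n a_n x^n into y'' + (const) y = 0.
y''(x) = sum_{n>=0} (n+2)(n+1) a_{n+2} x^n.
The ODE becomes sum_n [(n+2)(n+1) a_{n+2} + 12 a_n] x^n = 0.
Setting each coefficient to zero gives the recurrence:
  (n+2)(n+1) a_{n+2} + 12 a_n = 0,
  a_{n+2} = -12 / ((n+1)(n+2)) a_n.

Check with a_0 = 1, a_1 = 0 (apply the recurrence for n = 0, 1, 2, 3): a_0 = 1, a_1 = 0, a_2 = -6, a_3 = 0, a_4 = 6, a_5 = 0.

a_{n+2} = -12/((n+1)(n+2)) * a_n; check: a_0 = 1, a_1 = 0, a_2 = -6, a_3 = 0, a_4 = 6, a_5 = 0


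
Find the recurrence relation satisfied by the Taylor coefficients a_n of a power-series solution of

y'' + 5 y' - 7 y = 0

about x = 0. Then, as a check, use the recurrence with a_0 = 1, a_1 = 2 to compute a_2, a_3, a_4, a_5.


Substitute y = sum_n a_n x^n.
y''(x) has coefficient (n+2)(n+1) a_{n+2} at x^n;
5 y'(x) has coefficient 5 (n+1) a_{n+1} at x^n;
-7 y(x) has coefficient -7 a_n at x^n.
Matching x^n: (n+2)(n+1) a_{n+2} + 5 (n+1) a_{n+1} - 7 a_n = 0.
Thus a_{n+2} = [-5 (n+1) a_{n+1} + 7 a_n] / ((n+1)(n+2)).

Check with a_0 = 1, a_1 = 2 (apply the recurrence for n = 0, 1, 2, 3): a_0 = 1, a_1 = 2, a_2 = -3/2, a_3 = 29/6, a_4 = -83/12, a_5 = 1033/120.

a_(n+2) = [-5 (n+1) a_(n+1) + 7 a_n] / ((n+1)(n+2)); check: a_0 = 1, a_1 = 2, a_2 = -3/2, a_3 = 29/6, a_4 = -83/12, a_5 = 1033/120


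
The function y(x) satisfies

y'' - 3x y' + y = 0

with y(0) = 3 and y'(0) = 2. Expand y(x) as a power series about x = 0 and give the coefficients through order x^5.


Ansatz: y(x) = sum_{n>=0} a_n x^n, so y'(x) = sum_{n>=1} n a_n x^(n-1) and y''(x) = sum_{n>=2} n(n-1) a_n x^(n-2).
Substitute into P(x) y'' + Q(x) y' + R(x) y = 0 with P(x) = 1, Q(x) = -3x, R(x) = 1, and match powers of x.
Initial conditions: a_0 = 3, a_1 = 2.
Setting the coefficient of each power of x to zero and solving order by order (substituting the coefficients already found):
  x^0: 2 a_2 + a_0 = 0  ->  2 a_2 = -a_0 = -3  ->  a_2 = -3/2
  x^1: 6 a_3 - 2 a_1 = 0  ->  6 a_3 = 2 a_1 = 4  ->  a_3 = 2/3
  x^2: 12 a_4 - 5 a_2 = 0  ->  12 a_4 = 5 a_2 = -15/2  ->  a_4 = -5/8
  x^3: 20 a_5 - 8 a_3 = 0  ->  20 a_5 = 8 a_3 = 16/3  ->  a_5 = 4/15
Truncated series: y(x) = 3 + 2 x - (3/2) x^2 + (2/3) x^3 - (5/8) x^4 + (4/15) x^5 + O(x^6).

a_0 = 3; a_1 = 2; a_2 = -3/2; a_3 = 2/3; a_4 = -5/8; a_5 = 4/15


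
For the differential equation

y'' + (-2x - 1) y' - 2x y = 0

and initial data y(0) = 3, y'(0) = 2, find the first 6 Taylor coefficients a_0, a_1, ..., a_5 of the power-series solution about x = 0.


Ansatz: y(x) = sum_{n>=0} a_n x^n, so y'(x) = sum_{n>=1} n a_n x^(n-1) and y''(x) = sum_{n>=2} n(n-1) a_n x^(n-2).
Substitute into P(x) y'' + Q(x) y' + R(x) y = 0 with P(x) = 1, Q(x) = -2x - 1, R(x) = -2x, and match powers of x.
Initial conditions: a_0 = 3, a_1 = 2.
Setting the coefficient of each power of x to zero and solving order by order (substituting the coefficients already found):
  x^0: 2 a_2 - a_1 = 0  ->  2 a_2 = a_1 = 2  ->  a_2 = 1
  x^1: 6 a_3 - 2 a_2 - 2 a_1 - 2 a_0 = 0  ->  6 a_3 = 2 a_2 + 2 a_1 + 2 a_0 = 12  ->  a_3 = 2
  x^2: 12 a_4 - 3 a_3 - 4 a_2 - 2 a_1 = 0  ->  12 a_4 = 3 a_3 + 4 a_2 + 2 a_1 = 14  ->  a_4 = 7/6
  x^3: 20 a_5 - 4 a_4 - 6 a_3 - 2 a_2 = 0  ->  20 a_5 = 4 a_4 + 6 a_3 + 2 a_2 = 56/3  ->  a_5 = 14/15
Truncated series: y(x) = 3 + 2 x + x^2 + 2 x^3 + (7/6) x^4 + (14/15) x^5 + O(x^6).

a_0 = 3; a_1 = 2; a_2 = 1; a_3 = 2; a_4 = 7/6; a_5 = 14/15


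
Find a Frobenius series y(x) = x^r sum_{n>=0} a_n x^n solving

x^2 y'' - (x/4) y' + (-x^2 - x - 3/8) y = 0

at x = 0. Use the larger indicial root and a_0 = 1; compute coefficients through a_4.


Write in Frobenius form y'' + (p(x)/x) y' + (q(x)/x^2) y = 0:
  p(x) = -1/4,  q(x) = -x^2 - x - 3/8.
Indicial equation: r(r-1) + (-1/4) r + (-3/8) = 0 -> roots r_1 = 3/2, r_2 = -1/4.
Take r = r_1 = 3/2. Let y(x) = x^r sum_{n>=0} a_n x^n with a_0 = 1.
Substitute y = x^r sum a_n x^n and match x^{r+n}. The recurrence is
  D(n) a_n - 1 a_{n-1} - 1 a_{n-2} = 0,  where D(n) = (r+n)(r+n-1) + (-1/4)(r+n) + (-3/8).
  a_n = [1 a_{n-1} + 1 a_{n-2}] / D(n).
Since the indicial polynomial factors as (r - r_1)(r - r_2), D(n) = (r_1 + n - r_1)(r_1 + n - r_2) = n(n + 7/4).
Evaluating step by step (a_0 = 1):
  n = 1: D(1) = 1(1 + 7/4) = 11/4; numerator = 1(1) = 1; a_1 = (1)/(11/4) = 4/11
  n = 2: D(2) = 2(2 + 7/4) = 15/2; numerator = 1(4/11) + 1(1) = 15/11; a_2 = (15/11)/(15/2) = 2/11
  n = 3: D(3) = 3(3 + 7/4) = 57/4; numerator = 1(2/11) + 1(4/11) = 6/11; a_3 = (6/11)/(57/4) = 8/209
  n = 4: D(4) = 4(4 + 7/4) = 23; numerator = 1(8/209) + 1(2/11) = 46/209; a_4 = (46/209)/(23) = 2/209

r = 3/2; a_0 = 1; a_1 = 4/11; a_2 = 2/11; a_3 = 8/209; a_4 = 2/209


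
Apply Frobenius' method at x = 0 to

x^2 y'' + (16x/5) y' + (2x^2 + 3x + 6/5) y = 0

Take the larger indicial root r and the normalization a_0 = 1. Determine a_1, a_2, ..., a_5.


Write in Frobenius form y'' + (p(x)/x) y' + (q(x)/x^2) y = 0:
  p(x) = 16/5,  q(x) = 2x^2 + 3x + 6/5.
Indicial equation: r(r-1) + (16/5) r + (6/5) = 0 -> roots r_1 = -1, r_2 = -6/5.
Take r = r_1 = -1. Let y(x) = x^r sum_{n>=0} a_n x^n with a_0 = 1.
Substitute y = x^r sum a_n x^n and match x^{r+n}. The recurrence is
  D(n) a_n + 3 a_{n-1} + 2 a_{n-2} = 0,  where D(n) = (r+n)(r+n-1) + (16/5)(r+n) + (6/5).
  a_n = [-3 a_{n-1} - 2 a_{n-2}] / D(n).
Since the indicial polynomial factors as (r - r_1)(r - r_2), D(n) = (r_1 + n - r_1)(r_1 + n - r_2) = n(n + 1/5).
Evaluating step by step (a_0 = 1):
  n = 1: D(1) = 1(1 + 1/5) = 6/5; numerator = -3(1) = -3; a_1 = (-3)/(6/5) = -5/2
  n = 2: D(2) = 2(2 + 1/5) = 22/5; numerator = -3(-5/2) - 2(1) = 11/2; a_2 = (11/2)/(22/5) = 5/4
  n = 3: D(3) = 3(3 + 1/5) = 48/5; numerator = -3(5/4) - 2(-5/2) = 5/4; a_3 = (5/4)/(48/5) = 25/192
  n = 4: D(4) = 4(4 + 1/5) = 84/5; numerator = -3(25/192) - 2(5/4) = -185/64; a_4 = (-185/64)/(84/5) = -925/5376
  n = 5: D(5) = 5(5 + 1/5) = 26; numerator = -3(-925/5376) - 2(25/192) = 1375/5376; a_5 = (1375/5376)/(26) = 1375/139776

r = -1; a_0 = 1; a_1 = -5/2; a_2 = 5/4; a_3 = 25/192; a_4 = -925/5376; a_5 = 1375/139776


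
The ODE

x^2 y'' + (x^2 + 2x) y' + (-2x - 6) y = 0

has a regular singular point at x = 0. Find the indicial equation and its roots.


Divide by x^2 to reach normal form y'' + P_1(x) y' + P_2(x) y = 0 with P_1(x) = 1 + 2/x and P_2(x) = -2/x - 6/x^2.
x = 0 is a singular point because the y'-coefficient 1 + 2/x has a pole at x = 0 and the y-coefficient -2/x - 6/x^2 has a pole at x = 0.
It is a regular singular point because x P_1(x) = p(x) = x + 2 and x^2 P_2(x) = q(x) = -2x - 6 are polynomials, hence analytic at x = 0.
p(0) = 2,  q(0) = -6.
Indicial equation: r(r-1) + p(0) r + q(0) = 0, i.e. r^2 + (p(0) - 1) r + q(0) = 0, i.e. r^2 + 1 r - 6 = 0.
Discriminant: (1)^2 - 4(-6) = 25, so r = (-1 ± 5)/2.
Solving: r_1 = 2, r_2 = -3.

indicial: r^2 + 1 r - 6 = 0; roots r_1 = 2, r_2 = -3


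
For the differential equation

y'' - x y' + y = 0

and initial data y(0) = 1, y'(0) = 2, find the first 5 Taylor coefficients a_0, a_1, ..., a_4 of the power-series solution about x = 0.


Ansatz: y(x) = sum_{n>=0} a_n x^n, so y'(x) = sum_{n>=1} n a_n x^(n-1) and y''(x) = sum_{n>=2} n(n-1) a_n x^(n-2).
Substitute into P(x) y'' + Q(x) y' + R(x) y = 0 with P(x) = 1, Q(x) = -x, R(x) = 1, and match powers of x.
Initial conditions: a_0 = 1, a_1 = 2.
Setting the coefficient of each power of x to zero and solving order by order (substituting the coefficients already found):
  x^0: 2 a_2 + a_0 = 0  ->  2 a_2 = -a_0 = -1  ->  a_2 = -1/2
  x^1: 6 a_3 = 0  ->  a_3 = 0
  x^2: 12 a_4 - a_2 = 0  ->  12 a_4 = a_2 = -1/2  ->  a_4 = -1/24
Truncated series: y(x) = 1 + 2 x - (1/2) x^2 - (1/24) x^4 + O(x^5).

a_0 = 1; a_1 = 2; a_2 = -1/2; a_3 = 0; a_4 = -1/24


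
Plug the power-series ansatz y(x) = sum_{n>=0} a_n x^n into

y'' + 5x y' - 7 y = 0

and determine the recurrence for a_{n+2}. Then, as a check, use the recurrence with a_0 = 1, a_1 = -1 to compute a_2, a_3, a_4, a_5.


Substitute y = sum_n a_n x^n.
y''(x) has coefficient (n+2)(n+1) a_{n+2} at x^n;
5 x y'(x) has coefficient 5 n a_n at x^n (shift);
-7 y(x) has coefficient -7 a_n at x^n.
Matching x^n: (n+2)(n+1) a_{n+2} + (5n - 7) a_n = 0.
Thus a_{n+2} = (-5n + 7) / ((n+1)(n+2)) * a_n.

Check with a_0 = 1, a_1 = -1 (apply the recurrence for n = 0, 1, 2, 3): a_0 = 1, a_1 = -1, a_2 = 7/2, a_3 = -1/3, a_4 = -7/8, a_5 = 2/15.

a_(n+2) = (-5n + 7) / ((n+1)(n+2)) * a_n; check: a_0 = 1, a_1 = -1, a_2 = 7/2, a_3 = -1/3, a_4 = -7/8, a_5 = 2/15


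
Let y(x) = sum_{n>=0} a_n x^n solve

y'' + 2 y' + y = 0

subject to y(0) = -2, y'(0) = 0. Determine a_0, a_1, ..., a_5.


Ansatz: y(x) = sum_{n>=0} a_n x^n, so y'(x) = sum_{n>=1} n a_n x^(n-1) and y''(x) = sum_{n>=2} n(n-1) a_n x^(n-2).
Substitute into P(x) y'' + Q(x) y' + R(x) y = 0 with P(x) = 1, Q(x) = 2, R(x) = 1, and match powers of x.
Initial conditions: a_0 = -2, a_1 = 0.
Setting the coefficient of each power of x to zero and solving order by order (substituting the coefficients already found):
  x^0: 2 a_2 + 2 a_1 + a_0 = 0  ->  2 a_2 = -2 a_1 - a_0 = 2  ->  a_2 = 1
  x^1: 6 a_3 + 4 a_2 + a_1 = 0  ->  6 a_3 = -4 a_2 - a_1 = -4  ->  a_3 = -2/3
  x^2: 12 a_4 + 6 a_3 + a_2 = 0  ->  12 a_4 = -6 a_3 - a_2 = 3  ->  a_4 = 1/4
  x^3: 20 a_5 + 8 a_4 + a_3 = 0  ->  20 a_5 = -8 a_4 - a_3 = -4/3  ->  a_5 = -1/15
Truncated series: y(x) = -2 + x^2 - (2/3) x^3 + (1/4) x^4 - (1/15) x^5 + O(x^6).

a_0 = -2; a_1 = 0; a_2 = 1; a_3 = -2/3; a_4 = 1/4; a_5 = -1/15


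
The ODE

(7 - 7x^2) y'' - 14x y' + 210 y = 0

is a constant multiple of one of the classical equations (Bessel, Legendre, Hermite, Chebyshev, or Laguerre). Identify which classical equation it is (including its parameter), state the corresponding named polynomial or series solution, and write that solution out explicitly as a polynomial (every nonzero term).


All three coefficients share the factor 7; dividing through by 7 gives  (1 - x^2) y'' - 2x y' + 30 y = 0.
This matches the Legendre equation (1 - x^2) y'' - 2x y' + n(n+1) y = 0 (note the -2x y' term) with n(n+1) = 30, so n = 5; the polynomial solution is P_5(x).
With y = sum_k a_k x^k, matching x^k gives (k+2)(k+1) a_{k+2} = [k(k+1) - n(n+1)] a_k = (k - 5)(k + 6) a_k. The right side vanishes at k = 5, so the series with the parity of 5 terminates at degree 5.
Standard normalization (P_n(1) = 1): leading coefficient (2n)!/(2^n (n!)^2) = 3628800/(32*14400) = 63/8, so a_5 = 63/8. Work downward with a_k = (k+1)(k+2) a_{k+2} / ((k - 5)(k + 6)):
  a_3 = (4)(5)(63/8) / ((3 - 5)(3 + 6)) = (315/2)/(-18) = -35/4
  a_1 = (2)(3)(-35/4) / ((1 - 5)(1 + 6)) = (-105/2)/(-28) = 15/8
Hence P_5(x) = 63 x^5/8 - 35 x^3/4 + 15 x/8.

P_5(x); series = 63 x^5/8 - 35 x^3/4 + 15 x/8


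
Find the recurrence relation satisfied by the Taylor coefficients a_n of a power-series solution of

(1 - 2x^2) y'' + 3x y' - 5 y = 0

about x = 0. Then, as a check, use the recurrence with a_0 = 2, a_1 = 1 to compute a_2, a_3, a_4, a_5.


Substitute y = sum_n a_n x^n.
(1 - 2 x^2) y'' contributes (n+2)(n+1) a_{n+2} - 2 n(n-1) a_n at x^n.
3 x y'(x) contributes 3 n a_n at x^n.
-5 y(x) contributes -5 a_n at x^n.
Matching x^n: (n+2)(n+1) a_{n+2} + (-2 n(n-1) + 3 n - 5) a_n = 0.
Thus a_{n+2} = (2 n(n-1) - 3 n + 5) / ((n+1)(n+2)) * a_n.

Check with a_0 = 2, a_1 = 1 (apply the recurrence for n = 0, 1, 2, 3): a_0 = 2, a_1 = 1, a_2 = 5, a_3 = 1/3, a_4 = 5/4, a_5 = 2/15.

a_(n+2) = (2 n(n-1) - 3 n + 5) / ((n+1)(n+2)) * a_n; check: a_0 = 2, a_1 = 1, a_2 = 5, a_3 = 1/3, a_4 = 5/4, a_5 = 2/15


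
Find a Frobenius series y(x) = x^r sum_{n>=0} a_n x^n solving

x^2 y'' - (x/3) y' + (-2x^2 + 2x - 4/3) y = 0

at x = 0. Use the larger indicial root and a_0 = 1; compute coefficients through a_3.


Write in Frobenius form y'' + (p(x)/x) y' + (q(x)/x^2) y = 0:
  p(x) = -1/3,  q(x) = -2x^2 + 2x - 4/3.
Indicial equation: r(r-1) + (-1/3) r + (-4/3) = 0 -> roots r_1 = 2, r_2 = -2/3.
Take r = r_1 = 2. Let y(x) = x^r sum_{n>=0} a_n x^n with a_0 = 1.
Substitute y = x^r sum a_n x^n and match x^{r+n}. The recurrence is
  D(n) a_n + 2 a_{n-1} - 2 a_{n-2} = 0,  where D(n) = (r+n)(r+n-1) + (-1/3)(r+n) + (-4/3).
  a_n = [-2 a_{n-1} + 2 a_{n-2}] / D(n).
Since the indicial polynomial factors as (r - r_1)(r - r_2), D(n) = (r_1 + n - r_1)(r_1 + n - r_2) = n(n + 8/3).
Evaluating step by step (a_0 = 1):
  n = 1: D(1) = 1(1 + 8/3) = 11/3; numerator = -2(1) = -2; a_1 = (-2)/(11/3) = -6/11
  n = 2: D(2) = 2(2 + 8/3) = 28/3; numerator = -2(-6/11) + 2(1) = 34/11; a_2 = (34/11)/(28/3) = 51/154
  n = 3: D(3) = 3(3 + 8/3) = 17; numerator = -2(51/154) + 2(-6/11) = -135/77; a_3 = (-135/77)/(17) = -135/1309

r = 2; a_0 = 1; a_1 = -6/11; a_2 = 51/154; a_3 = -135/1309


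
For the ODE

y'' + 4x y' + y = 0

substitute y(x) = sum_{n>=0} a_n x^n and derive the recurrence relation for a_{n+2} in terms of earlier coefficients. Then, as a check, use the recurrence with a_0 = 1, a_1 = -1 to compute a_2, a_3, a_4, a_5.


Substitute y = sum_n a_n x^n.
y''(x) has coefficient (n+2)(n+1) a_{n+2} at x^n;
4 x y'(x) has coefficient 4 n a_n at x^n (shift);
y(x) has coefficient 1 a_n at x^n.
Matching x^n: (n+2)(n+1) a_{n+2} + (4n + 1) a_n = 0.
Thus a_{n+2} = (-4n - 1) / ((n+1)(n+2)) * a_n.

Check with a_0 = 1, a_1 = -1 (apply the recurrence for n = 0, 1, 2, 3): a_0 = 1, a_1 = -1, a_2 = -1/2, a_3 = 5/6, a_4 = 3/8, a_5 = -13/24.

a_(n+2) = (-4n - 1) / ((n+1)(n+2)) * a_n; check: a_0 = 1, a_1 = -1, a_2 = -1/2, a_3 = 5/6, a_4 = 3/8, a_5 = -13/24


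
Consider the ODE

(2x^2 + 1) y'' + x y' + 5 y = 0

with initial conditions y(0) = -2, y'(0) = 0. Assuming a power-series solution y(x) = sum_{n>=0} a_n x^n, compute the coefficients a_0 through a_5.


Ansatz: y(x) = sum_{n>=0} a_n x^n, so y'(x) = sum_{n>=1} n a_n x^(n-1) and y''(x) = sum_{n>=2} n(n-1) a_n x^(n-2).
Substitute into P(x) y'' + Q(x) y' + R(x) y = 0 with P(x) = 2x^2 + 1, Q(x) = x, R(x) = 5, and match powers of x.
Initial conditions: a_0 = -2, a_1 = 0.
Setting the coefficient of each power of x to zero and solving order by order (substituting the coefficients already found):
  x^0: 2 a_2 + 5 a_0 = 0  ->  2 a_2 = -5 a_0 = 10  ->  a_2 = 5
  x^1: 6 a_3 + 6 a_1 = 0  ->  6 a_3 = -6 a_1 = 0  ->  a_3 = 0
  x^2: 12 a_4 + 11 a_2 = 0  ->  12 a_4 = -11 a_2 = -55  ->  a_4 = -55/12
  x^3: 20 a_5 + 20 a_3 = 0  ->  20 a_5 = -20 a_3 = 0  ->  a_5 = 0
Truncated series: y(x) = -2 + 5 x^2 - (55/12) x^4 + O(x^6).

a_0 = -2; a_1 = 0; a_2 = 5; a_3 = 0; a_4 = -55/12; a_5 = 0


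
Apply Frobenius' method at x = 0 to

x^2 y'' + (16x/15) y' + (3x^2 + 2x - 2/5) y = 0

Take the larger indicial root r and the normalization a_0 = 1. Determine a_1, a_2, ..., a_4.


Write in Frobenius form y'' + (p(x)/x) y' + (q(x)/x^2) y = 0:
  p(x) = 16/15,  q(x) = 3x^2 + 2x - 2/5.
Indicial equation: r(r-1) + (16/15) r + (-2/5) = 0 -> roots r_1 = 3/5, r_2 = -2/3.
Take r = r_1 = 3/5. Let y(x) = x^r sum_{n>=0} a_n x^n with a_0 = 1.
Substitute y = x^r sum a_n x^n and match x^{r+n}. The recurrence is
  D(n) a_n + 2 a_{n-1} + 3 a_{n-2} = 0,  where D(n) = (r+n)(r+n-1) + (16/15)(r+n) + (-2/5).
  a_n = [-2 a_{n-1} - 3 a_{n-2}] / D(n).
Since the indicial polynomial factors as (r - r_1)(r - r_2), D(n) = (r_1 + n - r_1)(r_1 + n - r_2) = n(n + 19/15).
Evaluating step by step (a_0 = 1):
  n = 1: D(1) = 1(1 + 19/15) = 34/15; numerator = -2(1) = -2; a_1 = (-2)/(34/15) = -15/17
  n = 2: D(2) = 2(2 + 19/15) = 98/15; numerator = -2(-15/17) - 3(1) = -21/17; a_2 = (-21/17)/(98/15) = -45/238
  n = 3: D(3) = 3(3 + 19/15) = 64/5; numerator = -2(-45/238) - 3(-15/17) = 360/119; a_3 = (360/119)/(64/5) = 225/952
  n = 4: D(4) = 4(4 + 19/15) = 316/15; numerator = -2(225/952) - 3(-45/238) = 45/476; a_4 = (45/476)/(316/15) = 675/150416

r = 3/5; a_0 = 1; a_1 = -15/17; a_2 = -45/238; a_3 = 225/952; a_4 = 675/150416


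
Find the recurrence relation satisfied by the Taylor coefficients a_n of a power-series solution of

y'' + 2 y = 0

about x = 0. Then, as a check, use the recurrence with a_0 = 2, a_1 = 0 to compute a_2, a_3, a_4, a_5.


Substitute y = sum_n a_n x^n into y'' + (const) y = 0.
y''(x) = sum_{n>=0} (n+2)(n+1) a_{n+2} x^n.
The ODE becomes sum_n [(n+2)(n+1) a_{n+2} + 2 a_n] x^n = 0.
Setting each coefficient to zero gives the recurrence:
  (n+2)(n+1) a_{n+2} + 2 a_n = 0,
  a_{n+2} = -2 / ((n+1)(n+2)) a_n.

Check with a_0 = 2, a_1 = 0 (apply the recurrence for n = 0, 1, 2, 3): a_0 = 2, a_1 = 0, a_2 = -2, a_3 = 0, a_4 = 1/3, a_5 = 0.

a_{n+2} = -2/((n+1)(n+2)) * a_n; check: a_0 = 2, a_1 = 0, a_2 = -2, a_3 = 0, a_4 = 1/3, a_5 = 0


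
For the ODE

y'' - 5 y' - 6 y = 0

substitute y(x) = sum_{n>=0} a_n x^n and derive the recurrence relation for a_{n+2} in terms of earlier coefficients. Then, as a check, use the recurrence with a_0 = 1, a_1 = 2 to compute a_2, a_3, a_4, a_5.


Substitute y = sum_n a_n x^n.
y''(x) has coefficient (n+2)(n+1) a_{n+2} at x^n;
-5 y'(x) has coefficient -5 (n+1) a_{n+1} at x^n;
-6 y(x) has coefficient -6 a_n at x^n.
Matching x^n: (n+2)(n+1) a_{n+2} - 5 (n+1) a_{n+1} - 6 a_n = 0.
Thus a_{n+2} = [5 (n+1) a_{n+1} + 6 a_n] / ((n+1)(n+2)).

Check with a_0 = 1, a_1 = 2 (apply the recurrence for n = 0, 1, 2, 3): a_0 = 1, a_1 = 2, a_2 = 8, a_3 = 46/3, a_4 = 139/6, a_5 = 833/30.

a_(n+2) = [5 (n+1) a_(n+1) + 6 a_n] / ((n+1)(n+2)); check: a_0 = 1, a_1 = 2, a_2 = 8, a_3 = 46/3, a_4 = 139/6, a_5 = 833/30


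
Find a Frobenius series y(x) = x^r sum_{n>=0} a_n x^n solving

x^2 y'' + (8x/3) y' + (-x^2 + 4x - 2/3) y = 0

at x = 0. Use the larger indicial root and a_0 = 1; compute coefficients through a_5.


Write in Frobenius form y'' + (p(x)/x) y' + (q(x)/x^2) y = 0:
  p(x) = 8/3,  q(x) = -x^2 + 4x - 2/3.
Indicial equation: r(r-1) + (8/3) r + (-2/3) = 0 -> roots r_1 = 1/3, r_2 = -2.
Take r = r_1 = 1/3. Let y(x) = x^r sum_{n>=0} a_n x^n with a_0 = 1.
Substitute y = x^r sum a_n x^n and match x^{r+n}. The recurrence is
  D(n) a_n + 4 a_{n-1} - 1 a_{n-2} = 0,  where D(n) = (r+n)(r+n-1) + (8/3)(r+n) + (-2/3).
  a_n = [-4 a_{n-1} + 1 a_{n-2}] / D(n).
Since the indicial polynomial factors as (r - r_1)(r - r_2), D(n) = (r_1 + n - r_1)(r_1 + n - r_2) = n(n + 7/3).
Evaluating step by step (a_0 = 1):
  n = 1: D(1) = 1(1 + 7/3) = 10/3; numerator = -4(1) = -4; a_1 = (-4)/(10/3) = -6/5
  n = 2: D(2) = 2(2 + 7/3) = 26/3; numerator = -4(-6/5) + 1(1) = 29/5; a_2 = (29/5)/(26/3) = 87/130
  n = 3: D(3) = 3(3 + 7/3) = 16; numerator = -4(87/130) + 1(-6/5) = -252/65; a_3 = (-252/65)/(16) = -63/260
  n = 4: D(4) = 4(4 + 7/3) = 76/3; numerator = -4(-63/260) + 1(87/130) = 213/130; a_4 = (213/130)/(76/3) = 639/9880
  n = 5: D(5) = 5(5 + 7/3) = 110/3; numerator = -4(639/9880) + 1(-63/260) = -495/988; a_5 = (-495/988)/(110/3) = -27/1976

r = 1/3; a_0 = 1; a_1 = -6/5; a_2 = 87/130; a_3 = -63/260; a_4 = 639/9880; a_5 = -27/1976


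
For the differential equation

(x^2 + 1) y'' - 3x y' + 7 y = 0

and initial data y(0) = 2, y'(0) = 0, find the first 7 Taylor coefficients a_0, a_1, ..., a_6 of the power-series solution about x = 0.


Ansatz: y(x) = sum_{n>=0} a_n x^n, so y'(x) = sum_{n>=1} n a_n x^(n-1) and y''(x) = sum_{n>=2} n(n-1) a_n x^(n-2).
Substitute into P(x) y'' + Q(x) y' + R(x) y = 0 with P(x) = x^2 + 1, Q(x) = -3x, R(x) = 7, and match powers of x.
Initial conditions: a_0 = 2, a_1 = 0.
Setting the coefficient of each power of x to zero and solving order by order (substituting the coefficients already found):
  x^0: 2 a_2 + 7 a_0 = 0  ->  2 a_2 = -7 a_0 = -14  ->  a_2 = -7
  x^1: 6 a_3 + 4 a_1 = 0  ->  6 a_3 = -4 a_1 = 0  ->  a_3 = 0
  x^2: 12 a_4 + 3 a_2 = 0  ->  12 a_4 = -3 a_2 = 21  ->  a_4 = 7/4
  x^3: 20 a_5 + 4 a_3 = 0  ->  20 a_5 = -4 a_3 = 0  ->  a_5 = 0
  x^4: 30 a_6 + 7 a_4 = 0  ->  30 a_6 = -7 a_4 = -49/4  ->  a_6 = -49/120
Truncated series: y(x) = 2 - 7 x^2 + (7/4) x^4 - (49/120) x^6 + O(x^7).

a_0 = 2; a_1 = 0; a_2 = -7; a_3 = 0; a_4 = 7/4; a_5 = 0; a_6 = -49/120


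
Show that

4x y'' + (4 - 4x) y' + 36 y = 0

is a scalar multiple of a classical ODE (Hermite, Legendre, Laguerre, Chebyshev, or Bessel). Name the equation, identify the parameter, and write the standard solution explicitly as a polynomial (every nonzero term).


All three coefficients share the factor 4; dividing through by 4 gives  x y'' + (1 - x) y' + 9 y = 0.
This matches the Laguerre equation x y'' + (1 - x) y' + n y = 0 with n = 9; the polynomial solution is L_9(x).
With y = sum_k a_k x^k, matching x^k gives (k+1)k a_{k+1} + (k+1) a_{k+1} - k a_k + n a_k = 0, i.e. (k+1)^2 a_{k+1} = (k - n) a_k = (k - 9) a_k. The right side vanishes at k = 9, so the series terminates at degree 9.
Standard normalization L_n(0) = 1 gives a_0 = 1. Work upward with a_{k+1} = (k - 9) a_k / (k+1)^2:
  a_1 = (0 - 9)(1) / 1^2 = -9/1 = -9
  a_2 = (1 - 9)(-9) / 2^2 = 72/4 = 18
  a_3 = (2 - 9)(18) / 3^2 = -126/9 = -14
  a_4 = (3 - 9)(-14) / 4^2 = 84/16 = 21/4
  a_5 = (4 - 9)(21/4) / 5^2 = (-105/4)/25 = -21/20
  a_6 = (5 - 9)(-21/20) / 6^2 = (21/5)/36 = 7/60
  a_7 = (6 - 9)(7/60) / 7^2 = (-7/20)/49 = -1/140
  a_8 = (7 - 9)(-1/140) / 8^2 = (1/70)/64 = 1/4480
  a_9 = (8 - 9)(1/4480) / 9^2 = (-1/4480)/81 = -1/362880
Hence L_9(x) = -x^9/362880 + x^8/4480 - x^7/140 + 7 x^6/60 - 21 x^5/20 + 21 x^4/4 - 14 x^3 + 18 x^2 - 9 x + 1.

L_9(x); series = -x^9/362880 + x^8/4480 - x^7/140 + 7 x^6/60 - 21 x^5/20 + 21 x^4/4 - 14 x^3 + 18 x^2 - 9 x + 1


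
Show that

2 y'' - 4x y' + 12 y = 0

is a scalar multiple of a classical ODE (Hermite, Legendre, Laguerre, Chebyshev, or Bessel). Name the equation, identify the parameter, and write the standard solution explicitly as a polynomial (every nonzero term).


All three coefficients share the factor 2; dividing through by 2 gives  y'' - 2x y' + 6 y = 0.
This matches the Hermite equation y'' - 2x y' + 2n y = 0 with 2n = 6, so n = 3; the polynomial solution is H_3(x).
With y = sum_k a_k x^k, matching x^k gives (k+2)(k+1) a_{k+2} = 2(k - n) a_k = 2(k - 3) a_k. The right side vanishes at k = 3, so the series with the parity of 3 terminates at degree 3.
Standard normalization: leading coefficient of H_n is 2^n, so a_3 = 2^3 = 8. Work downward with a_k = (k+1)(k+2) a_{k+2} / (2(k - n)):
  a_1 = (2)(3)(8) / (2(1 - 3)) = 48/(-4) = -12
Hence H_3(x) = 8 x^3 - 12 x.

H_3(x); series = 8 x^3 - 12 x


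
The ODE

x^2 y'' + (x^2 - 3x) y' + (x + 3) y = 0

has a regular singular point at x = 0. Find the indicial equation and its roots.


Divide by x^2 to reach normal form y'' + P_1(x) y' + P_2(x) y = 0 with P_1(x) = 1 - 3/x and P_2(x) = 1/x + 3/x^2.
x = 0 is a singular point because the y'-coefficient 1 - 3/x has a pole at x = 0 and the y-coefficient 1/x + 3/x^2 has a pole at x = 0.
It is a regular singular point because x P_1(x) = p(x) = x - 3 and x^2 P_2(x) = q(x) = x + 3 are polynomials, hence analytic at x = 0.
p(0) = -3,  q(0) = 3.
Indicial equation: r(r-1) + p(0) r + q(0) = 0, i.e. r^2 + (p(0) - 1) r + q(0) = 0, i.e. r^2 - 4 r + 3 = 0.
Discriminant: (-4)^2 - 4(3) = 4, so r = (4 ± 2)/2.
Solving: r_1 = 3, r_2 = 1.

indicial: r^2 - 4 r + 3 = 0; roots r_1 = 3, r_2 = 1


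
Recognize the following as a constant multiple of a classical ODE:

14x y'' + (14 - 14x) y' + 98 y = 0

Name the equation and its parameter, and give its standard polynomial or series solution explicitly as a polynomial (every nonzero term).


All three coefficients share the factor 14; dividing through by 14 gives  x y'' + (1 - x) y' + 7 y = 0.
This matches the Laguerre equation x y'' + (1 - x) y' + n y = 0 with n = 7; the polynomial solution is L_7(x).
With y = sum_k a_k x^k, matching x^k gives (k+1)k a_{k+1} + (k+1) a_{k+1} - k a_k + n a_k = 0, i.e. (k+1)^2 a_{k+1} = (k - n) a_k = (k - 7) a_k. The right side vanishes at k = 7, so the series terminates at degree 7.
Standard normalization L_n(0) = 1 gives a_0 = 1. Work upward with a_{k+1} = (k - 7) a_k / (k+1)^2:
  a_1 = (0 - 7)(1) / 1^2 = -7/1 = -7
  a_2 = (1 - 7)(-7) / 2^2 = 42/4 = 21/2
  a_3 = (2 - 7)(21/2) / 3^2 = (-105/2)/9 = -35/6
  a_4 = (3 - 7)(-35/6) / 4^2 = (70/3)/16 = 35/24
  a_5 = (4 - 7)(35/24) / 5^2 = (-35/8)/25 = -7/40
  a_6 = (5 - 7)(-7/40) / 6^2 = (7/20)/36 = 7/720
  a_7 = (6 - 7)(7/720) / 7^2 = (-7/720)/49 = -1/5040
Hence L_7(x) = -x^7/5040 + 7 x^6/720 - 7 x^5/40 + 35 x^4/24 - 35 x^3/6 + 21 x^2/2 - 7 x + 1.

L_7(x); series = -x^7/5040 + 7 x^6/720 - 7 x^5/40 + 35 x^4/24 - 35 x^3/6 + 21 x^2/2 - 7 x + 1


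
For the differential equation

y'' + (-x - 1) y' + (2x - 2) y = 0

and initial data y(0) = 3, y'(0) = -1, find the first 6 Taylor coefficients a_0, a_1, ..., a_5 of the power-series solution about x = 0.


Ansatz: y(x) = sum_{n>=0} a_n x^n, so y'(x) = sum_{n>=1} n a_n x^(n-1) and y''(x) = sum_{n>=2} n(n-1) a_n x^(n-2).
Substitute into P(x) y'' + Q(x) y' + R(x) y = 0 with P(x) = 1, Q(x) = -x - 1, R(x) = 2x - 2, and match powers of x.
Initial conditions: a_0 = 3, a_1 = -1.
Setting the coefficient of each power of x to zero and solving order by order (substituting the coefficients already found):
  x^0: 2 a_2 - a_1 - 2 a_0 = 0  ->  2 a_2 = a_1 + 2 a_0 = 5  ->  a_2 = 5/2
  x^1: 6 a_3 - 2 a_2 - 3 a_1 + 2 a_0 = 0  ->  6 a_3 = 2 a_2 + 3 a_1 - 2 a_0 = -4  ->  a_3 = -2/3
  x^2: 12 a_4 - 3 a_3 - 4 a_2 + 2 a_1 = 0  ->  12 a_4 = 3 a_3 + 4 a_2 - 2 a_1 = 10  ->  a_4 = 5/6
  x^3: 20 a_5 - 4 a_4 - 5 a_3 + 2 a_2 = 0  ->  20 a_5 = 4 a_4 + 5 a_3 - 2 a_2 = -5  ->  a_5 = -1/4
Truncated series: y(x) = 3 - x + (5/2) x^2 - (2/3) x^3 + (5/6) x^4 - (1/4) x^5 + O(x^6).

a_0 = 3; a_1 = -1; a_2 = 5/2; a_3 = -2/3; a_4 = 5/6; a_5 = -1/4
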